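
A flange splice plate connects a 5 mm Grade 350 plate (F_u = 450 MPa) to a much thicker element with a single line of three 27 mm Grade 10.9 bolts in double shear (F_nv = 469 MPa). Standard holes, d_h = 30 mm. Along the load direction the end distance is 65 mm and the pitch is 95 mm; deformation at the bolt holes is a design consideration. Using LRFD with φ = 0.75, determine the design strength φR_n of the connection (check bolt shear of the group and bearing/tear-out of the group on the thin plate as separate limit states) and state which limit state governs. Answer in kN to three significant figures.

Bolt shear: A_b = π·27²/4 = 572.6 mm²; R_n = 469 × 572.6 × 3 × 2 / 1000 = 1611 kN → 0.75 × 1611 = 1210 kN.
Bearing (1.2 l_c t F_u ≤ 2.4 d t F_u): upper limit = 2.4·27·5·450 / 1000 = 145.8 kN.
  Edge l_c = 65 − 30/2 = 50 → r_n = 135 kN; interior l_c = 95 − 30 = 65 → r_n = 145.8 kN.
  R_n,bearing = 1·135 + 2·145.8 = 426.6 kN → 0.75 × 426.6 = 320 kN.
Bearing governs: 320 kN.

320 kN (bearing governs)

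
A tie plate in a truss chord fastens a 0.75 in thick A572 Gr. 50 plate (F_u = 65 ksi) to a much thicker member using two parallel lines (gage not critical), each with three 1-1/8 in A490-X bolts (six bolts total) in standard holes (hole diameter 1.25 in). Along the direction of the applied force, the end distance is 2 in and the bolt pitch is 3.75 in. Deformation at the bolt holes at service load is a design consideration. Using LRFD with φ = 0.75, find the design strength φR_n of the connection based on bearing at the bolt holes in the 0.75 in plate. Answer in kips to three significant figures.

Per bolt r_n = 1.2 l_c t F_u ≤ 2.4 d t F_u; upper limit = 2.4 × 1.125 × 0.75 × 65 = 131.6 kips.
Edge bolt: l_c = 2 − 1.25/2 = 1.375 in → 1.2 × 1.375 × 0.75 × 65 = 80.44 → r_n = 80.44 kips.
Interior bolts: l_c = 3.75 − 1.25 = 2.5 in → 1.2 × 2.5 × 0.75 × 65 = 146.2 → r_n = 131.6 kips.
R_n = 2 × 80.44 + 4 × 131.6 = 687.4 kips.
Design strength φR_n = 0.75 × 687.4 = 516 kips.

516 kips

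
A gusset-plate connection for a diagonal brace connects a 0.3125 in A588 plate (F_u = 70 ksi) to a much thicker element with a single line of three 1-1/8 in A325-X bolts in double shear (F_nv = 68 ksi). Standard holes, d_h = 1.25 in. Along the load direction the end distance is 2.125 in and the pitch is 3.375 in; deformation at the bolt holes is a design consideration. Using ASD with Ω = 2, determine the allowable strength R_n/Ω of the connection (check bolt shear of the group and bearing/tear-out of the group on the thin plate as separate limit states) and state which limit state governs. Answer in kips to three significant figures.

Bolt shear: A_b = π·1.125²/4 = 0.994 in²; R_n = 68 × 0.994 × 3 × 2 = 405.6 kips → 405.6 / 2 = 203 kips.
Bearing (1.2 l_c t F_u ≤ 2.4 d t F_u): upper limit = 2.4·1.125·0.3125·70 = 59.06 kips.
  Edge l_c = 2.125 − 1.25/2 = 1.5 → r_n = 39.38 kips; interior l_c = 3.375 − 1.25 = 2.125 → r_n = 55.78 kips.
  R_n,bearing = 1·39.38 + 2·55.78 = 150.9 kips → 150.9 / 2 = 75.5 kips.
Bearing governs: 75.5 kips.

75.5 kips (bearing governs)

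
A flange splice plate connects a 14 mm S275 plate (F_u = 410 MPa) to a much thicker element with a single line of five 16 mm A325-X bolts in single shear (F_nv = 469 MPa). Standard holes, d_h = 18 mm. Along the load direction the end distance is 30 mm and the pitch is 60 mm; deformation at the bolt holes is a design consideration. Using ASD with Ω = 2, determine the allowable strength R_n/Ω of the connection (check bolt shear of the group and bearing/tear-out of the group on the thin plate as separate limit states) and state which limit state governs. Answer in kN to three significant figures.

Bolt shear: A_b = π·16²/4 = 201.1 mm²; R_n = 469 × 201.1 × 5 × 1 / 1000 = 471.5 kN → 471.5 / 2 = 236 kN.
Bearing (1.2 l_c t F_u ≤ 2.4 d t F_u): upper limit = 2.4·16·14·410 / 1000 = 220.4 kN.
  Edge l_c = 30 − 18/2 = 21 → r_n = 144.6 kN; interior l_c = 60 − 18 = 42 → r_n = 220.4 kN.
  R_n,bearing = 1·144.6 + 4·220.4 = 1026 kN → 1026 / 2 = 513 kN.
Bolt shear governs: 236 kN.

236 kN (bolt shear governs)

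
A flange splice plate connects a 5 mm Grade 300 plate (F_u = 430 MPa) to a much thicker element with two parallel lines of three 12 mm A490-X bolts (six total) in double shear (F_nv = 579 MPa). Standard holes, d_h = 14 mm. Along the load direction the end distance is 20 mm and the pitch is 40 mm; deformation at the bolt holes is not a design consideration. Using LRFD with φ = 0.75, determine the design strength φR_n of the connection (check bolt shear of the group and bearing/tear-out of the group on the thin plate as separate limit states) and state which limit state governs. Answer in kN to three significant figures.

295 kN (bearing governs)

Bolt shear: A_b = π·12²/4 = 113.1 mm²; R_n = 579 × 113.1 × 6 × 2 / 1000 = 785.8 kN → 0.75 × 785.8 = 589 kN.
Bearing (1.5 l_c t F_u ≤ 3.0 d t F_u): upper limit = 3.0·12·5·430 / 1000 = 77.4 kN.
  Edge l_c = 20 − 14/2 = 13 → r_n = 41.93 kN; interior l_c = 40 − 14 = 26 → r_n = 77.4 kN.
  R_n,bearing = 2·41.93 + 4·77.4 = 393.5 kN → 0.75 × 393.5 = 295 kN.
Bearing governs: 295 kN.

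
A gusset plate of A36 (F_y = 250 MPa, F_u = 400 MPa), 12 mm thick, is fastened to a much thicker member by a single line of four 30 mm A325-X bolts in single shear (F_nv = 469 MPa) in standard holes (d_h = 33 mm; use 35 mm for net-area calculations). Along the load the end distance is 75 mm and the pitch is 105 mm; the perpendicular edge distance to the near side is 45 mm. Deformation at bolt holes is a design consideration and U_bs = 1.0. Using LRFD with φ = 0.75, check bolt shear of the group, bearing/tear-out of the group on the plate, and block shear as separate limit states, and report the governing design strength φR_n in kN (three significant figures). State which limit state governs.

626 kN (block shear governs)

Bolt shear: A_b = π·30²/4 = 706.9 mm²; R_n = 469 × 706.9 × 4 × 1 / 1000 = 1326 kN → 0.75 × 1326 = 995 kN.
Bearing: edge l_c = 58.5, r_n = 337 kN; interior l_c = 72, r_n = 345.6 kN; R_n = 337 + 3·345.6 = 1374 kN → 1030 kN.
Block shear: A_gv = 4680, A_nv = 3210, A_nt = 330 mm²; R_n = min(0.6F_uA_nv, 0.6F_yA_gv) + U_bs·F_u·A_nt = 834 kN → 626 kN.
Block shear governs: 626 kN.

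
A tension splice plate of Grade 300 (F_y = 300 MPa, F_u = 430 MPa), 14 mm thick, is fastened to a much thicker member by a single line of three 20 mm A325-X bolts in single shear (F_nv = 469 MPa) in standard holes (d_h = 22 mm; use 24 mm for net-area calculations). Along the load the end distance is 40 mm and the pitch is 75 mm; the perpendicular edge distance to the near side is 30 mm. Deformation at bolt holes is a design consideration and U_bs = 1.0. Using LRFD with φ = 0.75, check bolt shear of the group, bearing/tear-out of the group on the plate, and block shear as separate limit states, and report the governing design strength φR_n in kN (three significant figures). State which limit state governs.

332 kN (bolt shear governs)

Bolt shear: A_b = π·20²/4 = 314.2 mm²; R_n = 469 × 314.2 × 3 × 1 / 1000 = 442 kN → 0.75 × 442 = 332 kN.
Bearing: edge l_c = 29, r_n = 209.5 kN; interior l_c = 53, r_n = 289 kN; R_n = 209.5 + 2·289 = 787.4 kN → 591 kN.
Block shear: A_gv = 2660, A_nv = 1820, A_nt = 252 mm²; R_n = min(0.6F_uA_nv, 0.6F_yA_gv) + U_bs·F_u·A_nt = 577.9 kN → 433 kN.
Bolt shear governs: 332 kN.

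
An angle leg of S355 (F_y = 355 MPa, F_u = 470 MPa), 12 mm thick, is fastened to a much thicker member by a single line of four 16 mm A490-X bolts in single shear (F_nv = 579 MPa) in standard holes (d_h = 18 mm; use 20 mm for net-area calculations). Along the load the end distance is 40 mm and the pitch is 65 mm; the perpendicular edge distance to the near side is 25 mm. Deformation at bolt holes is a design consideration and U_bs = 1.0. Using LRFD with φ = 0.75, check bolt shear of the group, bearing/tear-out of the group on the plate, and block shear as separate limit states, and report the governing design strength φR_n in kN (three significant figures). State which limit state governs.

349 kN (bolt shear governs)

Bolt shear: A_b = π·16²/4 = 201.1 mm²; R_n = 579 × 201.1 × 4 × 1 / 1000 = 465.7 kN → 0.75 × 465.7 = 349 kN.
Bearing: edge l_c = 31, r_n = 209.8 kN; interior l_c = 47, r_n = 216.6 kN; R_n = 209.8 + 3·216.6 = 859.5 kN → 645 kN.
Block shear: A_gv = 2820, A_nv = 1980, A_nt = 180 mm²; R_n = min(0.6F_uA_nv, 0.6F_yA_gv) + U_bs·F_u·A_nt = 643 kN → 482 kN.
Bolt shear governs: 349 kN.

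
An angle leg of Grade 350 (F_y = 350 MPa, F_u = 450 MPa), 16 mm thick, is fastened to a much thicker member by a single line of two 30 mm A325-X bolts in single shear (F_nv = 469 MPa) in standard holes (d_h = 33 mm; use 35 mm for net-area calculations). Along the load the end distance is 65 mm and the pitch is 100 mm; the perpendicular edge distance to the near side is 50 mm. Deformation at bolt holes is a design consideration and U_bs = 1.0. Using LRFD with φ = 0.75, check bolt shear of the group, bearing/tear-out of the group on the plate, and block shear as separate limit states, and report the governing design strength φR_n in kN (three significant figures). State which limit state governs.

Bolt shear: A_b = π·30²/4 = 706.9 mm²; R_n = 469 × 706.9 × 2 × 1 / 1000 = 663 kN → 0.75 × 663 = 497 kN.
Bearing: edge l_c = 48.5, r_n = 419 kN; interior l_c = 67, r_n = 518.4 kN; R_n = 419 + 1·518.4 = 937.4 kN → 703 kN.
Block shear: A_gv = 2640, A_nv = 1800, A_nt = 520 mm²; R_n = min(0.6F_uA_nv, 0.6F_yA_gv) + U_bs·F_u·A_nt = 720 kN → 540 kN.
Bolt shear governs: 497 kN.

497 kN (bolt shear governs)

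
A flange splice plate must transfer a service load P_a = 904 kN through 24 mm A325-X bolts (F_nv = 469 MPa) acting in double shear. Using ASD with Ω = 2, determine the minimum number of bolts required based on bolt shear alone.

5 bolts

A_b = π·24²/4 = 452.4 mm².
Per-bolt allowable strength R_n/Ω = 469 × 452.4 × 2 / 1000 / 2 = 212.2 kN.
n ≥ 904 / 212.2 = 4.261 → use 5 bolts.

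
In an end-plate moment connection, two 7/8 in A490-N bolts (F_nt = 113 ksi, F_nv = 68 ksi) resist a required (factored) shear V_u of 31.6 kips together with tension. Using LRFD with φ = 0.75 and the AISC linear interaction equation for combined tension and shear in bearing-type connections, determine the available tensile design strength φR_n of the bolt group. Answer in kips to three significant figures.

A_b = π·0.875²/4 = 0.6013 in²; f_rv = 31.6 / (2 × 0.6013) = 26.28 ksi.
F'_nt = 1.3 F_nt − (F_nt / φF_nv) f_rv = 1.3·113 − (113/(0.75·68))·26.28 = 88.68 ksi, capped at F_nt → F'_nt = 88.68 ksi.
R_n = F'_nt · A_b · n = 88.68 × 0.6013 × 2 = 106.7 kips.
Design strength φR_n = 0.75 × 106.7 = 80 kips.

80 kips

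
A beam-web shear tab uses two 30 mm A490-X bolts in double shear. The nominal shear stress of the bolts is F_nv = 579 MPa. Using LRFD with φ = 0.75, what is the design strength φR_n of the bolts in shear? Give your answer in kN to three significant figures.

1230 kN

A_b = π × 30² / 4 = 706.9 mm².
R_n = F_nv · A_b · n · n_s = 579 × 706.9 × 2 × 2 / 1000 = 1637 kN.
Design strength φR_n = 0.75 × 1637 = 1230 kN.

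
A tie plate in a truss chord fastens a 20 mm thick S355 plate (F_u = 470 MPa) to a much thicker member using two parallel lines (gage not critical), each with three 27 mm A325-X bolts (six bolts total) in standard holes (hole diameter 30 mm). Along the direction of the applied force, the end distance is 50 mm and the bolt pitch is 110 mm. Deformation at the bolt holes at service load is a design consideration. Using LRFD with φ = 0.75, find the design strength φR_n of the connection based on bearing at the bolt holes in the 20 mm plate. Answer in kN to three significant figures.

Per bolt r_n = 1.2 l_c t F_u ≤ 2.4 d t F_u; upper limit = 2.4 × 27 × 20 × 470 / 1000 = 609.1 kN.
Edge bolt: l_c = 50 − 30/2 = 35 mm → 1.2 × 35 × 20 × 470 / 1000 = 394.8 → r_n = 394.8 kN.
Interior bolts: l_c = 110 − 30 = 80 mm → 1.2 × 80 × 20 × 470 / 1000 = 902.4 → r_n = 609.1 kN.
R_n = 2 × 394.8 + 4 × 609.1 = 3226 kN.
Design strength φR_n = 0.75 × 3226 = 2420 kN.

2420 kN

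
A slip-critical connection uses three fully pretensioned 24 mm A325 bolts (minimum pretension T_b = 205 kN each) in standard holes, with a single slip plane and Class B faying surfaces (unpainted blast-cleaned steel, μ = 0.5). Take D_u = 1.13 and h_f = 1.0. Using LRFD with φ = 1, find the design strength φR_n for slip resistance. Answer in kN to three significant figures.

347 kN

R_n = μ · D_u · h_f · T_b · n_s · n_b = 0.5 × 1.13 × 1.0 × 205 × 1 × 3 = 347.5 kN.
Design strength φR_n = 1 × 347.5 = 347 kN.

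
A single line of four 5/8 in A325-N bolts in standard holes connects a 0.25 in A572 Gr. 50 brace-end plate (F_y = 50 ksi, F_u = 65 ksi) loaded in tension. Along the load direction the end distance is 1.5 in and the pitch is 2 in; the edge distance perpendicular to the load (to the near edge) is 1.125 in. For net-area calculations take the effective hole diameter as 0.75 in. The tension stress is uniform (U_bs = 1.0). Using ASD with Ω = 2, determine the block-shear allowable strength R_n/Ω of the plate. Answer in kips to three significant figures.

29.9 kips

Shear plane L_v = 1.5 + 3·2 = 7.5 in; A_gv = 7.5 × 0.25 = 1.875 in².
A_nv = (7.5 − 3.5·0.75) × 0.25 = 1.219 in².
A_nt = (1.125 − 0.5·0.75) × 0.25 = 0.1875 in².
0.6 F_u A_nv = 47.53 kips; 0.6 F_y A_gv = 56.25 kips → shear rupture governs the shear term.
R_n = 47.53 + 1.0 × 65 × 0.1875 = 59.72 kips.
Allowable strength R_n/Ω = 59.72 / 2 = 29.9 kips.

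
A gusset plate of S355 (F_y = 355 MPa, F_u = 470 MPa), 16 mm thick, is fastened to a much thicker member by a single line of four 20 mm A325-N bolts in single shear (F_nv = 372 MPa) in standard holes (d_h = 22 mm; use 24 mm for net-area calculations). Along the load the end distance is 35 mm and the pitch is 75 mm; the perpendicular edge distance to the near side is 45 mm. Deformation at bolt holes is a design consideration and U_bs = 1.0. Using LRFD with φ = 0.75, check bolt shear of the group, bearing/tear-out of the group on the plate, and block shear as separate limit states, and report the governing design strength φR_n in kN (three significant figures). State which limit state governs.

351 kN (bolt shear governs)

Bolt shear: A_b = π·20²/4 = 314.2 mm²; R_n = 372 × 314.2 × 4 × 1 / 1000 = 467.5 kN → 0.75 × 467.5 = 351 kN.
Bearing: edge l_c = 24, r_n = 216.6 kN; interior l_c = 53, r_n = 361 kN; R_n = 216.6 + 3·361 = 1299 kN → 975 kN.
Block shear: A_gv = 4160, A_nv = 2816, A_nt = 528 mm²; R_n = min(0.6F_uA_nv, 0.6F_yA_gv) + U_bs·F_u·A_nt = 1042 kN → 782 kN.
Bolt shear governs: 351 kN.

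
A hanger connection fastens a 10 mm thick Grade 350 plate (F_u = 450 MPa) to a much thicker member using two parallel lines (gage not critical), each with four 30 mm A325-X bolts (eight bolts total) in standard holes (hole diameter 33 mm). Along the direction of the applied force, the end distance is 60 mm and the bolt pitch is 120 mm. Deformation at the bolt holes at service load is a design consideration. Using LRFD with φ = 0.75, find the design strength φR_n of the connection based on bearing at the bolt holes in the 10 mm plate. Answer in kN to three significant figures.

1810 kN

Per bolt r_n = 1.2 l_c t F_u ≤ 2.4 d t F_u; upper limit = 2.4 × 30 × 10 × 450 / 1000 = 324 kN.
Edge bolt: l_c = 60 − 33/2 = 43.5 mm → 1.2 × 43.5 × 10 × 450 / 1000 = 234.9 → r_n = 234.9 kN.
Interior bolts: l_c = 120 − 33 = 87 mm → 1.2 × 87 × 10 × 450 / 1000 = 469.8 → r_n = 324 kN.
R_n = 2 × 234.9 + 6 × 324 = 2414 kN.
Design strength φR_n = 0.75 × 2414 = 1810 kN.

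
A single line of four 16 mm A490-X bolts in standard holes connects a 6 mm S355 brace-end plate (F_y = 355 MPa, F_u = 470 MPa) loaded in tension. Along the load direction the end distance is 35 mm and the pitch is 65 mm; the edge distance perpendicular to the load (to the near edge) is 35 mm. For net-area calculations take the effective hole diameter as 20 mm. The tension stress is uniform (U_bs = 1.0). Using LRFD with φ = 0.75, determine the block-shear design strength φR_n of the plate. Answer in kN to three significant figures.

Shear plane L_v = 35 + 3·65 = 230 mm; A_gv = 230 × 6 = 1380 mm².
A_nv = (230 − 3.5·20) × 6 = 960 mm².
A_nt = (35 − 0.5·20) × 6 = 150 mm².
0.6 F_u A_nv = 270.7 kN; 0.6 F_y A_gv = 293.9 kN → shear rupture governs the shear term.
R_n = 270.7 + 1.0 × 470 × 150 / 1000 = 341.2 kN.
Design strength φR_n = 0.75 × 341.2 = 256 kN.

256 kN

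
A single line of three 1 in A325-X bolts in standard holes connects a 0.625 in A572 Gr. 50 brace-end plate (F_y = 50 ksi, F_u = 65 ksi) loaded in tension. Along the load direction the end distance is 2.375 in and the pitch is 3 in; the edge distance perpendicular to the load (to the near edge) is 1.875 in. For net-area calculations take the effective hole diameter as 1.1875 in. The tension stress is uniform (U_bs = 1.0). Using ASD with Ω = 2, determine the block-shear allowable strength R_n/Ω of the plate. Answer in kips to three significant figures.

Shear plane L_v = 2.375 + 2·3 = 8.375 in; A_gv = 8.375 × 0.625 = 5.234 in².
A_nv = (8.375 − 2.5·1.1875) × 0.625 = 3.379 in².
A_nt = (1.875 − 0.5·1.1875) × 0.625 = 0.8008 in².
0.6 F_u A_nv = 131.8 kips; 0.6 F_y A_gv = 157 kips → shear rupture governs the shear term.
R_n = 131.8 + 1.0 × 65 × 0.8008 = 183.8 kips.
Allowable strength R_n/Ω = 183.8 / 2 = 91.9 kips.

91.9 kips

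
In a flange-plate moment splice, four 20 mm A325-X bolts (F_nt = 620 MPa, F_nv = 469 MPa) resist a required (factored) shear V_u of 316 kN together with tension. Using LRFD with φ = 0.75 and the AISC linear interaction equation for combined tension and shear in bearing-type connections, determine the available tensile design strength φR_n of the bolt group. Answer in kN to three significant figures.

A_b = π·20²/4 = 314.2 mm²; f_rv = 316 × 1000 / (4 × 314.2) = 251.5 MPa.
F'_nt = 1.3 F_nt − (F_nt / φF_nv) f_rv = 1.3·620 − (620/(0.75·469))·251.5 = 362.8 MPa, capped at F_nt → F'_nt = 362.8 MPa.
R_n = F'_nt · A_b · n = 362.8 × 314.2 × 4 / 1000 = 455.9 kN.
Design strength φR_n = 0.75 × 455.9 = 342 kN.

342 kN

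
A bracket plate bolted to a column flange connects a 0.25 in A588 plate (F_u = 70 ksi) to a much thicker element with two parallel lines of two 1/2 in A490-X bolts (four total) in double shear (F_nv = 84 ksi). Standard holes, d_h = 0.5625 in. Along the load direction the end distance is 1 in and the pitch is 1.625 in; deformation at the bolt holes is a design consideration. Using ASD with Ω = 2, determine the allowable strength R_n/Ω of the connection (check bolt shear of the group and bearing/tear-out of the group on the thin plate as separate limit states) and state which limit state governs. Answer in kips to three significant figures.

Bolt shear: A_b = π·0.5²/4 = 0.1963 in²; R_n = 84 × 0.1963 × 4 × 2 = 131.9 kips → 131.9 / 2 = 66 kips.
Bearing (1.2 l_c t F_u ≤ 2.4 d t F_u): upper limit = 2.4·0.5·0.25·70 = 21 kips.
  Edge l_c = 1 − 0.5625/2 = 0.7188 → r_n = 15.09 kips; interior l_c = 1.625 − 0.5625 = 1.062 → r_n = 21 kips.
  R_n,bearing = 2·15.09 + 2·21 = 72.19 kips → 72.19 / 2 = 36.1 kips.
Bearing governs: 36.1 kips.

36.1 kips (bearing governs)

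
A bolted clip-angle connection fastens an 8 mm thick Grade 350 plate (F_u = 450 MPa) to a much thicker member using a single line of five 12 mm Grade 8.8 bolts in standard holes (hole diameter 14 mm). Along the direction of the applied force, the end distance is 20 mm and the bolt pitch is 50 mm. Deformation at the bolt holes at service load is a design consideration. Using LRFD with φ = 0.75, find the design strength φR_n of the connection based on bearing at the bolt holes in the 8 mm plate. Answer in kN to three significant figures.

353 kN

Per bolt r_n = 1.2 l_c t F_u ≤ 2.4 d t F_u; upper limit = 2.4 × 12 × 8 × 450 / 1000 = 103.7 kN.
Edge bolt: l_c = 20 − 14/2 = 13 mm → 1.2 × 13 × 8 × 450 / 1000 = 56.16 → r_n = 56.16 kN.
Interior bolts: l_c = 50 − 14 = 36 mm → 1.2 × 36 × 8 × 450 / 1000 = 155.5 → r_n = 103.7 kN.
R_n = 1 × 56.16 + 4 × 103.7 = 470.9 kN.
Design strength φR_n = 0.75 × 470.9 = 353 kN.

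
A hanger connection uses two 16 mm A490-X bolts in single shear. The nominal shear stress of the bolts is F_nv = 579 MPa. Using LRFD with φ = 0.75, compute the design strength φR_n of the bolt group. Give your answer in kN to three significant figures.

A_b = π × 16² / 4 = 201.1 mm².
R_n = F_nv · A_b · n · n_s = 579 × 201.1 × 2 × 1 / 1000 = 232.8 kN.
Design strength φR_n = 0.75 × 232.8 = 175 kN.

175 kN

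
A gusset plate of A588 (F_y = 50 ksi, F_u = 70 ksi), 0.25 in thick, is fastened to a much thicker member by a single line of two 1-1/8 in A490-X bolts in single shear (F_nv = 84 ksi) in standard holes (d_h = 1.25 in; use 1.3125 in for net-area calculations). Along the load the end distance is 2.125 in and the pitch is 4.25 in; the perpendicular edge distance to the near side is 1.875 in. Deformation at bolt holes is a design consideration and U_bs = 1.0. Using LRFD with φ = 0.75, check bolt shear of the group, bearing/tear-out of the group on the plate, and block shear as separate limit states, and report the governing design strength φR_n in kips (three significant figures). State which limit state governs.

50.7 kips (block shear governs)

Bolt shear: A_b = π·1.125²/4 = 0.994 in²; R_n = 84 × 0.994 × 2 × 1 = 167 kips → 0.75 × 167 = 125 kips.
Bearing: edge l_c = 1.5, r_n = 31.5 kips; interior l_c = 3, r_n = 47.25 kips; R_n = 31.5 + 1·47.25 = 78.75 kips → 59.1 kips.
Block shear: A_gv = 1.594, A_nv = 1.102, A_nt = 0.3047 in²; R_n = min(0.6F_uA_nv, 0.6F_yA_gv) + U_bs·F_u·A_nt = 67.59 kips → 50.7 kips.
Block shear governs: 50.7 kips.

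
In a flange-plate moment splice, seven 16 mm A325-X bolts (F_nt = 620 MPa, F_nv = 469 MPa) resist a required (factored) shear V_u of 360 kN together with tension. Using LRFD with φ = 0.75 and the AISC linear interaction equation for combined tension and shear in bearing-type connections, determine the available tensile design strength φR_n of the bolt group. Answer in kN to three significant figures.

A_b = π·16²/4 = 201.1 mm²; f_rv = 360 × 1000 / (7 × 201.1) = 255.8 MPa.
F'_nt = 1.3 F_nt − (F_nt / φF_nv) f_rv = 1.3·620 − (620/(0.75·469))·255.8 = 355.1 MPa, capped at F_nt → F'_nt = 355.1 MPa.
R_n = F'_nt · A_b · n = 355.1 × 201.1 × 7 / 1000 = 499.8 kN.
Design strength φR_n = 0.75 × 499.8 = 375 kN.

375 kN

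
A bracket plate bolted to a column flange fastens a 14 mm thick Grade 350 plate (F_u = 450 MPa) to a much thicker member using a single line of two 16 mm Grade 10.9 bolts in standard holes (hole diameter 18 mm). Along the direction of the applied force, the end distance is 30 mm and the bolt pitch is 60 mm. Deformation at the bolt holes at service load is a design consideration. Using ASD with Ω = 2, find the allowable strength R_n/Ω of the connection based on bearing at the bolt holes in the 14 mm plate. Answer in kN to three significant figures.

200 kN

Per bolt r_n = 1.2 l_c t F_u ≤ 2.4 d t F_u; upper limit = 2.4 × 16 × 14 × 450 / 1000 = 241.9 kN.
Edge bolt: l_c = 30 − 18/2 = 21 mm → 1.2 × 21 × 14 × 450 / 1000 = 158.8 → r_n = 158.8 kN.
Interior bolts: l_c = 60 − 18 = 42 mm → 1.2 × 42 × 14 × 450 / 1000 = 317.5 → r_n = 241.9 kN.
R_n = 1 × 158.8 + 1 × 241.9 = 400.7 kN.
Allowable strength R_n/Ω = 400.7 / 2 = 200 kN.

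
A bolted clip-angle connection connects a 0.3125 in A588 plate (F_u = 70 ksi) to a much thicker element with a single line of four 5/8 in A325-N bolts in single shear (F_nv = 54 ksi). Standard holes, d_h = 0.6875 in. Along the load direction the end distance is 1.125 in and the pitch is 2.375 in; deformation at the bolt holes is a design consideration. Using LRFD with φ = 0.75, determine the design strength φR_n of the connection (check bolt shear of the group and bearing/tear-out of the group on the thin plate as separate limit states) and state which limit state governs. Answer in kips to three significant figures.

Bolt shear: A_b = π·0.625²/4 = 0.3068 in²; R_n = 54 × 0.3068 × 4 × 1 = 66.27 kips → 0.75 × 66.27 = 49.7 kips.
Bearing (1.2 l_c t F_u ≤ 2.4 d t F_u): upper limit = 2.4·0.625·0.3125·70 = 32.81 kips.
  Edge l_c = 1.125 − 0.6875/2 = 0.7812 → r_n = 20.51 kips; interior l_c = 2.375 − 0.6875 = 1.688 → r_n = 32.81 kips.
  R_n,bearing = 1·20.51 + 3·32.81 = 118.9 kips → 0.75 × 118.9 = 89.2 kips.
Bolt shear governs: 49.7 kips.

49.7 kips (bolt shear governs)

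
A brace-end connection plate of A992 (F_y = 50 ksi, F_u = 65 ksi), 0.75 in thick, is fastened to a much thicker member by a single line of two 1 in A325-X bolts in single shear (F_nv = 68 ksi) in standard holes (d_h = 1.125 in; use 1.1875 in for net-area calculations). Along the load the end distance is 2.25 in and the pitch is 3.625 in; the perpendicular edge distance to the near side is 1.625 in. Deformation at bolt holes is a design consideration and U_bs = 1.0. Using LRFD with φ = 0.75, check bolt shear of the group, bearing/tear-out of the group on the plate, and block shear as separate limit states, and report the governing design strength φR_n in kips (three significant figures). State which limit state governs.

80.1 kips (bolt shear governs)

Bolt shear: A_b = π·1²/4 = 0.7854 in²; R_n = 68 × 0.7854 × 2 × 1 = 106.8 kips → 0.75 × 106.8 = 80.1 kips.
Bearing: edge l_c = 1.688, r_n = 98.72 kips; interior l_c = 2.5, r_n = 117 kips; R_n = 98.72 + 1·117 = 215.7 kips → 162 kips.
Block shear: A_gv = 4.406, A_nv = 3.07, A_nt = 0.7734 in²; R_n = min(0.6F_uA_nv, 0.6F_yA_gv) + U_bs·F_u·A_nt = 170 kips → 128 kips.
Bolt shear governs: 80.1 kips.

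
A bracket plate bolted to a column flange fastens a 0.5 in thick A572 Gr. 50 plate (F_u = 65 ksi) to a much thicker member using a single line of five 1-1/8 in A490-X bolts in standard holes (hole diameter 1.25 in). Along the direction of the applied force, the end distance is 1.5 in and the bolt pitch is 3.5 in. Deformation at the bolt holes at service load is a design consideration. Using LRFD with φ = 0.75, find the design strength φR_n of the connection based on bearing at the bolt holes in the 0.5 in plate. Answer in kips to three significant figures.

Per bolt r_n = 1.2 l_c t F_u ≤ 2.4 d t F_u; upper limit = 2.4 × 1.125 × 0.5 × 65 = 87.75 kips.
Edge bolt: l_c = 1.5 − 1.25/2 = 0.875 in → 1.2 × 0.875 × 0.5 × 65 = 34.12 → r_n = 34.12 kips.
Interior bolts: l_c = 3.5 − 1.25 = 2.25 in → 1.2 × 2.25 × 0.5 × 65 = 87.75 → r_n = 87.75 kips.
R_n = 1 × 34.12 + 4 × 87.75 = 385.1 kips.
Design strength φR_n = 0.75 × 385.1 = 289 kips.

289 kips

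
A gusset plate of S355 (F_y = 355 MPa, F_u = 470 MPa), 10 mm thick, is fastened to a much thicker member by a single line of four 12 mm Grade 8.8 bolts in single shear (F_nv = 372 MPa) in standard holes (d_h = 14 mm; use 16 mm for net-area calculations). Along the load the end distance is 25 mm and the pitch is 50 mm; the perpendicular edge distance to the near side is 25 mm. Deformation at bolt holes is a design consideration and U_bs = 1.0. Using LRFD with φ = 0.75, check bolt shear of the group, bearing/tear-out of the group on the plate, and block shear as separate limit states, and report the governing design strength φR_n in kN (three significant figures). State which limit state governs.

Bolt shear: A_b = π·12²/4 = 113.1 mm²; R_n = 372 × 113.1 × 4 × 1 / 1000 = 168.3 kN → 0.75 × 168.3 = 126 kN.
Bearing: edge l_c = 18, r_n = 101.5 kN; interior l_c = 36, r_n = 135.4 kN; R_n = 101.5 + 3·135.4 = 507.6 kN → 381 kN.
Block shear: A_gv = 1750, A_nv = 1190, A_nt = 170 mm²; R_n = min(0.6F_uA_nv, 0.6F_yA_gv) + U_bs·F_u·A_nt = 415.5 kN → 312 kN.
Bolt shear governs: 126 kN.

126 kN (bolt shear governs)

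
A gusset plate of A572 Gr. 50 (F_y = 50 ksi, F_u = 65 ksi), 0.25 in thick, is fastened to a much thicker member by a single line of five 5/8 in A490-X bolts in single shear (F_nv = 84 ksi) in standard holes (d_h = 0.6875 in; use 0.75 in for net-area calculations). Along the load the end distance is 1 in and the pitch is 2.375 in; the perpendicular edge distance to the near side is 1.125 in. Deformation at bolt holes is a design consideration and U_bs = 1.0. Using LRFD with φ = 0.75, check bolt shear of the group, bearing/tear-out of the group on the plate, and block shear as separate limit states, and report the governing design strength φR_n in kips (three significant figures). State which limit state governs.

61.2 kips (block shear governs)

Bolt shear: A_b = π·0.625²/4 = 0.3068 in²; R_n = 84 × 0.3068 × 5 × 1 = 128.9 kips → 0.75 × 128.9 = 96.6 kips.
Bearing: edge l_c = 0.6562, r_n = 12.8 kips; interior l_c = 1.688, r_n = 24.38 kips; R_n = 12.8 + 4·24.38 = 110.3 kips → 82.7 kips.
Block shear: A_gv = 2.625, A_nv = 1.781, A_nt = 0.1875 in²; R_n = min(0.6F_uA_nv, 0.6F_yA_gv) + U_bs·F_u·A_nt = 81.66 kips → 61.2 kips.
Block shear governs: 61.2 kips.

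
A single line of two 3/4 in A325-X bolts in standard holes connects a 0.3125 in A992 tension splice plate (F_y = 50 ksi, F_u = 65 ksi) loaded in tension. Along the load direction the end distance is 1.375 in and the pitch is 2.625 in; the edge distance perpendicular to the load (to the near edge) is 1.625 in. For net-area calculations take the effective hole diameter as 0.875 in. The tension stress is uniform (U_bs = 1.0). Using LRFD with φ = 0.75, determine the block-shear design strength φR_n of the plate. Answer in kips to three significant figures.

42.7 kips

Shear plane L_v = 1.375 + 1·2.625 = 4 in; A_gv = 4 × 0.3125 = 1.25 in².
A_nv = (4 − 1.5·0.875) × 0.3125 = 0.8398 in².
A_nt = (1.625 − 0.5·0.875) × 0.3125 = 0.3711 in².
0.6 F_u A_nv = 32.75 kips; 0.6 F_y A_gv = 37.5 kips → shear rupture governs the shear term.
R_n = 32.75 + 1.0 × 65 × 0.3711 = 56.88 kips.
Design strength φR_n = 0.75 × 56.88 = 42.7 kips.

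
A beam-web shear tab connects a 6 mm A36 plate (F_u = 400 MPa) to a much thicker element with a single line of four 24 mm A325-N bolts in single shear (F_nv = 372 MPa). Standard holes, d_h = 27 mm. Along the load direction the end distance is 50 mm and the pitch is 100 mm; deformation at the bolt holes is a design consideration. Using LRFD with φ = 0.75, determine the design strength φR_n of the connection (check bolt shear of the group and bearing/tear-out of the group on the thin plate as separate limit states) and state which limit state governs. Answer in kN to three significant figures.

Bolt shear: A_b = π·24²/4 = 452.4 mm²; R_n = 372 × 452.4 × 4 × 1 / 1000 = 673.2 kN → 0.75 × 673.2 = 505 kN.
Bearing (1.2 l_c t F_u ≤ 2.4 d t F_u): upper limit = 2.4·24·6·400 / 1000 = 138.2 kN.
  Edge l_c = 50 − 27/2 = 36.5 → r_n = 105.1 kN; interior l_c = 100 − 27 = 73 → r_n = 138.2 kN.
  R_n,bearing = 1·105.1 + 3·138.2 = 519.8 kN → 0.75 × 519.8 = 390 kN.
Bearing governs: 390 kN.

390 kN (bearing governs)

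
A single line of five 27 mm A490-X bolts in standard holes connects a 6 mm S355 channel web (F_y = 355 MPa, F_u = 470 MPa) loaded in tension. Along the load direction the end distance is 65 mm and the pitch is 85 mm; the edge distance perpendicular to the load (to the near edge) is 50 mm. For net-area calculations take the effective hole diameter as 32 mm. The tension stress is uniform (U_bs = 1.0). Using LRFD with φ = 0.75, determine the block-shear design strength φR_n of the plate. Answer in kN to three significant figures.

403 kN

Shear plane L_v = 65 + 4·85 = 405 mm; A_gv = 405 × 6 = 2430 mm².
A_nv = (405 − 4.5·32) × 6 = 1566 mm².
A_nt = (50 − 0.5·32) × 6 = 204 mm².
0.6 F_u A_nv = 441.6 kN; 0.6 F_y A_gv = 517.6 kN → shear rupture governs the shear term.
R_n = 441.6 + 1.0 × 470 × 204 / 1000 = 537.5 kN.
Design strength φR_n = 0.75 × 537.5 = 403 kN.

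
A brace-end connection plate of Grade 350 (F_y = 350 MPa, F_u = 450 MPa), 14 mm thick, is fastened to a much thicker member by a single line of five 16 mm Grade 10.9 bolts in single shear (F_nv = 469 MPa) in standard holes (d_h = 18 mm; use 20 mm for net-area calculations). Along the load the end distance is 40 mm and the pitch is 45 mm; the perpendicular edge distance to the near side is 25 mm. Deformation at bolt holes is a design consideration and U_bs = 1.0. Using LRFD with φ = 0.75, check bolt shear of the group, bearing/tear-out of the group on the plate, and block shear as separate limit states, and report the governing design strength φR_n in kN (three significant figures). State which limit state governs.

Bolt shear: A_b = π·16²/4 = 201.1 mm²; R_n = 469 × 201.1 × 5 × 1 / 1000 = 471.5 kN → 0.75 × 471.5 = 354 kN.
Bearing: edge l_c = 31, r_n = 234.4 kN; interior l_c = 27, r_n = 204.1 kN; R_n = 234.4 + 4·204.1 = 1051 kN → 788 kN.
Block shear: A_gv = 3080, A_nv = 1820, A_nt = 210 mm²; R_n = min(0.6F_uA_nv, 0.6F_yA_gv) + U_bs·F_u·A_nt = 585.9 kN → 439 kN.
Bolt shear governs: 354 kN.

354 kN (bolt shear governs)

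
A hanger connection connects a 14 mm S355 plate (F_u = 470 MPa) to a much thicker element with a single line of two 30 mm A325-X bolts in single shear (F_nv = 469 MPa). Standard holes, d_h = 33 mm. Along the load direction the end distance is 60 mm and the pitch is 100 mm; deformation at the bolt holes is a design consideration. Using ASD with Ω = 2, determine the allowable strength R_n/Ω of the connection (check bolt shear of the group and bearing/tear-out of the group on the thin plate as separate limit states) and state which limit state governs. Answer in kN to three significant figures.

Bolt shear: A_b = π·30²/4 = 706.9 mm²; R_n = 469 × 706.9 × 2 × 1 / 1000 = 663 kN → 663 / 2 = 332 kN.
Bearing (1.2 l_c t F_u ≤ 2.4 d t F_u): upper limit = 2.4·30·14·470 / 1000 = 473.8 kN.
  Edge l_c = 60 − 33/2 = 43.5 → r_n = 343.5 kN; interior l_c = 100 − 33 = 67 → r_n = 473.8 kN.
  R_n,bearing = 1·343.5 + 1·473.8 = 817.2 kN → 817.2 / 2 = 409 kN.
Bolt shear governs: 332 kN.

332 kN (bolt shear governs)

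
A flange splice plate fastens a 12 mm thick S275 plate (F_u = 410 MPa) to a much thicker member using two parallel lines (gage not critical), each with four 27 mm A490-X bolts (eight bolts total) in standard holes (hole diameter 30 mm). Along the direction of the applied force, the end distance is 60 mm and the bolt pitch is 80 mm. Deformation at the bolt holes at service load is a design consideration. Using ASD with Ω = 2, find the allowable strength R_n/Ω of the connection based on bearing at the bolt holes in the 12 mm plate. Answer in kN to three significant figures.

Per bolt r_n = 1.2 l_c t F_u ≤ 2.4 d t F_u; upper limit = 2.4 × 27 × 12 × 410 / 1000 = 318.8 kN.
Edge bolt: l_c = 60 − 30/2 = 45 mm → 1.2 × 45 × 12 × 410 / 1000 = 265.7 → r_n = 265.7 kN.
Interior bolts: l_c = 80 − 30 = 50 mm → 1.2 × 50 × 12 × 410 / 1000 = 295.2 → r_n = 295.2 kN.
R_n = 2 × 265.7 + 6 × 295.2 = 2303 kN.
Allowable strength R_n/Ω = 2303 / 2 = 1150 kN.

1150 kN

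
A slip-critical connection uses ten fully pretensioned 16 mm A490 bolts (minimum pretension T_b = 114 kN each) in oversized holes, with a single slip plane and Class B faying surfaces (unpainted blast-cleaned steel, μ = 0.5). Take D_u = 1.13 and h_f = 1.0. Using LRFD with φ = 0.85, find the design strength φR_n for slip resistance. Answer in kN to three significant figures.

R_n = μ · D_u · h_f · T_b · n_s · n_b = 0.5 × 1.13 × 1.0 × 114 × 1 × 10 = 644.1 kN.
Design strength φR_n = 0.85 × 644.1 = 547 kN.

547 kN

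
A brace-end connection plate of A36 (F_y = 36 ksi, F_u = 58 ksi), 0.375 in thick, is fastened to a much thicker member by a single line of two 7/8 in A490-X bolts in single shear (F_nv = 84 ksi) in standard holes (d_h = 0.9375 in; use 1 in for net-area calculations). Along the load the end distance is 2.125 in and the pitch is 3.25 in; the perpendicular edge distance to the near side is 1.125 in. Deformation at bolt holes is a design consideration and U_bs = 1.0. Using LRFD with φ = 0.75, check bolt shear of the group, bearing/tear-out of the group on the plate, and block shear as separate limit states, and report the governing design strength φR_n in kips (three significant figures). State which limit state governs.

42.8 kips (block shear governs)

Bolt shear: A_b = π·0.875²/4 = 0.6013 in²; R_n = 84 × 0.6013 × 2 × 1 = 101 kips → 0.75 × 101 = 75.8 kips.
Bearing: edge l_c = 1.656, r_n = 43.23 kips; interior l_c = 2.312, r_n = 45.68 kips; R_n = 43.23 + 1·45.68 = 88.9 kips → 66.7 kips.
Block shear: A_gv = 2.016, A_nv = 1.453, A_nt = 0.2344 in²; R_n = min(0.6F_uA_nv, 0.6F_yA_gv) + U_bs·F_u·A_nt = 57.13 kips → 42.8 kips.
Block shear governs: 42.8 kips.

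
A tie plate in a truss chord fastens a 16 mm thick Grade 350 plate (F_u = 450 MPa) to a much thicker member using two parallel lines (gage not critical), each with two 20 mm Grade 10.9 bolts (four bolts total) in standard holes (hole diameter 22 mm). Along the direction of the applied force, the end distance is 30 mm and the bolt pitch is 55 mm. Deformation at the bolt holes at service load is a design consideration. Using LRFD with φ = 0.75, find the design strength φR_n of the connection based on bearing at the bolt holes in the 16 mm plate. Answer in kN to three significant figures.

674 kN

Per bolt r_n = 1.2 l_c t F_u ≤ 2.4 d t F_u; upper limit = 2.4 × 20 × 16 × 450 / 1000 = 345.6 kN.
Edge bolt: l_c = 30 − 22/2 = 19 mm → 1.2 × 19 × 16 × 450 / 1000 = 164.2 → r_n = 164.2 kN.
Interior bolts: l_c = 55 − 22 = 33 mm → 1.2 × 33 × 16 × 450 / 1000 = 285.1 → r_n = 285.1 kN.
R_n = 2 × 164.2 + 2 × 285.1 = 898.6 kN.
Design strength φR_n = 0.75 × 898.6 = 674 kN.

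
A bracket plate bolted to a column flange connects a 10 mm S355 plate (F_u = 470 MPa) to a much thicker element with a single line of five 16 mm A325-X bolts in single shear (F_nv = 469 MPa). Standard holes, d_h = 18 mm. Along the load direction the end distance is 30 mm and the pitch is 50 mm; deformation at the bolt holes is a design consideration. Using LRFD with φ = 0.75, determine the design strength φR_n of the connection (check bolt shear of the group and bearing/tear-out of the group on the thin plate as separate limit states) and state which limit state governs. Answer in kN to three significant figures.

354 kN (bolt shear governs)

Bolt shear: A_b = π·16²/4 = 201.1 mm²; R_n = 469 × 201.1 × 5 × 1 / 1000 = 471.5 kN → 0.75 × 471.5 = 354 kN.
Bearing (1.2 l_c t F_u ≤ 2.4 d t F_u): upper limit = 2.4·16·10·470 / 1000 = 180.5 kN.
  Edge l_c = 30 − 18/2 = 21 → r_n = 118.4 kN; interior l_c = 50 − 18 = 32 → r_n = 180.5 kN.
  R_n,bearing = 1·118.4 + 4·180.5 = 840.4 kN → 0.75 × 840.4 = 630 kN.
Bolt shear governs: 354 kN.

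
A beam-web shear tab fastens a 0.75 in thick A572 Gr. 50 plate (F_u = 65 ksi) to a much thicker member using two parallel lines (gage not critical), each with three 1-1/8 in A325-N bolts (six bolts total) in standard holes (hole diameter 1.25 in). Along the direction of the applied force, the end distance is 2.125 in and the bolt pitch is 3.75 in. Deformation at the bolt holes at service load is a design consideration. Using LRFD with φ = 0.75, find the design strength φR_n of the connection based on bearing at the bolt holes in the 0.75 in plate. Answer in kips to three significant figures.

Per bolt r_n = 1.2 l_c t F_u ≤ 2.4 d t F_u; upper limit = 2.4 × 1.125 × 0.75 × 65 = 131.6 kips.
Edge bolt: l_c = 2.125 − 1.25/2 = 1.5 in → 1.2 × 1.5 × 0.75 × 65 = 87.75 → r_n = 87.75 kips.
Interior bolts: l_c = 3.75 − 1.25 = 2.5 in → 1.2 × 2.5 × 0.75 × 65 = 146.2 → r_n = 131.6 kips.
R_n = 2 × 87.75 + 4 × 131.6 = 702 kips.
Design strength φR_n = 0.75 × 702 = 526 kips.

526 kips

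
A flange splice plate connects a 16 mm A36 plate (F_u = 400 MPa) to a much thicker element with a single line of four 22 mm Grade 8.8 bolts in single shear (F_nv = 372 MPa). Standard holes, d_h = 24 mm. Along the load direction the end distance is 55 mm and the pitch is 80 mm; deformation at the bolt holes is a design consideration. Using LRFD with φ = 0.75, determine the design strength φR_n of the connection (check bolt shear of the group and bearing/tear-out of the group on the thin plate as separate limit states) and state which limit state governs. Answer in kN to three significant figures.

Bolt shear: A_b = π·22²/4 = 380.1 mm²; R_n = 372 × 380.1 × 4 × 1 / 1000 = 565.6 kN → 0.75 × 565.6 = 424 kN.
Bearing (1.2 l_c t F_u ≤ 2.4 d t F_u): upper limit = 2.4·22·16·400 / 1000 = 337.9 kN.
  Edge l_c = 55 − 24/2 = 43 → r_n = 330.2 kN; interior l_c = 80 − 24 = 56 → r_n = 337.9 kN.
  R_n,bearing = 1·330.2 + 3·337.9 = 1344 kN → 0.75 × 1344 = 1010 kN.
Bolt shear governs: 424 kN.

424 kN (bolt shear governs)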